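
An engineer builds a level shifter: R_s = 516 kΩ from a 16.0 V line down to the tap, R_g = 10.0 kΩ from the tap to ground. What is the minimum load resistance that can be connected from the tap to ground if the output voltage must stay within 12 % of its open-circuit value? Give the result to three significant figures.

R_L(min) ≈ 71.9 kΩ

Output resistance R_th = R_s‖R_g = (516 × 10.0)/526.0 = 9.810 kΩ.
The fractional drop is R_th/(R_th + R_L); requiring this ≤ 0.120 gives R_L ≥ R_th(1/0.120 − 1) = 9.810 × 7.333 = 71.9 kΩ.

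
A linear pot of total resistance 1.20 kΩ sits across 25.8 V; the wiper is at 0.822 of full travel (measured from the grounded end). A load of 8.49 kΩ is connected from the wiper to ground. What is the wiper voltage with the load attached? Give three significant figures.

V ≈ 20.8 V

The wiper splits the pot into (1−α)R = 213.6 Ω above and αR = 986.4 Ω below.
Lower section ‖ load = 883.7 Ω.
V_wiper = 25.8 × 883.7/(213.6 + 883.7) = 20.8 V.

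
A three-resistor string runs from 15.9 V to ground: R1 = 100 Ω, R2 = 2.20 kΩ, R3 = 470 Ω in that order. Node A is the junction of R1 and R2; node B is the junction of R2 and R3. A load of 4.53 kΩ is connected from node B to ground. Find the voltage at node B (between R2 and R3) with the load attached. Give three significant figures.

V ≈ 2.48 V

At node B, R3 is in parallel with the load: R3‖R_L = 425.8 Ω.
Below node A the resistance is R2 + (R3‖R_L) = 2626 Ω, so V_A = 15.9 × 2626/2726 = 15.32 V.
Then V_B = V_A × (R3‖R_L)/(R2 + R3‖R_L) = 15.32 × 425.8/2626 = 2.48 V.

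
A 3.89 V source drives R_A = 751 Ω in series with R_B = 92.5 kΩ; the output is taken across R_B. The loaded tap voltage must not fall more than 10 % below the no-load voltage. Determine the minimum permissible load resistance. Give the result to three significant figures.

R_L(min) ≈ 6.70 kΩ

Output resistance R_th = R_A‖R_B = (751 × 92500)/93250 = 745.0 Ω.
The fractional drop is R_th/(R_th + R_L); requiring this ≤ 0.100 gives R_L ≥ R_th(1/0.100 − 1) = 745.0 × 9.000 = 6.70 kΩ.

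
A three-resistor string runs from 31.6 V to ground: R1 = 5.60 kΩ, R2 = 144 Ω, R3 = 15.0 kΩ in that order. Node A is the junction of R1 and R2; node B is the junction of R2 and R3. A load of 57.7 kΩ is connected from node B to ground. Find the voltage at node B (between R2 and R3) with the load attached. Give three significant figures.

V ≈ 21.3 V

At node B, R3 is in parallel with the load: R3‖R_L = 11910 Ω.
Below node A the resistance is R2 + (R3‖R_L) = 12050 Ω, so V_A = 31.6 × 12050/17650 = 21.57 V.
Then V_B = V_A × (R3‖R_L)/(R2 + R3‖R_L) = 21.57 × 11910/12050 = 21.3 V.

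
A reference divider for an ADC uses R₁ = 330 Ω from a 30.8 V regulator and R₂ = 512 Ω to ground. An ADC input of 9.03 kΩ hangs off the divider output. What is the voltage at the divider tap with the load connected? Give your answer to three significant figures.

V_out ≈ 18.3 V

The load sits in parallel with R₂: R₂‖R_L = (512 × 9030) / (512 + 9030) = 484.5 Ω.
V_out = 30.8 × 484.5 / (330 + 484.5) = 30.8 × 484.5/814.5 = 18.3 V.
(Unloaded it would have been 18.7 V.)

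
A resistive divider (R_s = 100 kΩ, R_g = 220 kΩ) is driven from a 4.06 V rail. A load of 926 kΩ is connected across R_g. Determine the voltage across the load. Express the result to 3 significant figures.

V_out ≈ 2.60 V

The load sits in parallel with R_g: R_g‖R_L = (220 × 926) / (220 + 926) = 177.8 kΩ.
V_out = 4.06 × 177.8 / (100 + 177.8) = 4.06 × 177.8/277.8 = 2.60 V.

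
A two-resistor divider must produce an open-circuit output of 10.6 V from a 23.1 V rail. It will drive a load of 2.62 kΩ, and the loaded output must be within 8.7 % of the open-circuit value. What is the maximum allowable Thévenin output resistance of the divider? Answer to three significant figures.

Loading drop = R_th/(R_th + R_L) ≤ 0.0870, so R_th ≤ R_L · ε/(1−ε) = 2.62 kΩ × 0.0870/0.9130 = 250 Ω.

R_th ≤ 250 Ω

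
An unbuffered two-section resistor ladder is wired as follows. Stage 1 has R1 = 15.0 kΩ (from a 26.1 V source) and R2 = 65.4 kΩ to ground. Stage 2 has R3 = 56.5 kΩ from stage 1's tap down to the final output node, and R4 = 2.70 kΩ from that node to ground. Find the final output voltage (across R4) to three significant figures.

Stage 2 presents R3+R4 = 59.20 kΩ as a load on stage 1's tap.
Stage 1's lower leg becomes R2‖(R3+R4) = 31.07 kΩ, so V_mid = 26.1 × 31.07/46.07 = 17.60 V.
Stage 2 is itself unloaded: V_out = V_mid × R4/(R3+R4) = 17.60 × 2.70/59.20 = 0.803 V.

V_out ≈ 0.803 V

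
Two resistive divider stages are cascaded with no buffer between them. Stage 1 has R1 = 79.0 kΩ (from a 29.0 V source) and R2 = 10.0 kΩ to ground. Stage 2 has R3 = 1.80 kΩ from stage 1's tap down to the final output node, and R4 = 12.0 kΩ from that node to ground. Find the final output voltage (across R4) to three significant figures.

Stage 2 presents R3+R4 = 13.80 kΩ as a load on stage 1's tap.
Stage 1's lower leg becomes R2‖(R3+R4) = 5.798 kΩ, so V_mid = 29.0 × 5.798/84.80 = 1.983 V.
Stage 2 is itself unloaded: V_out = V_mid × R4/(R3+R4) = 1.983 × 12.0/13.80 = 1.72 V.

V_out ≈ 1.72 V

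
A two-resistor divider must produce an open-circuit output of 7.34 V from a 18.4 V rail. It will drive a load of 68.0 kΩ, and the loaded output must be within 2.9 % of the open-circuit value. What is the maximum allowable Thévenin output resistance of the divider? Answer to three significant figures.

R_th ≤ 2.03 kΩ

Loading drop = R_th/(R_th + R_L) ≤ 0.0290, so R_th ≤ R_L · ε/(1−ε) = 68.0 kΩ × 0.0290/0.9710 = 2.03 kΩ.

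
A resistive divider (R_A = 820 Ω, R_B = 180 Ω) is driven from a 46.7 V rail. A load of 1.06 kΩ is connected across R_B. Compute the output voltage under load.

V_out ≈ 7.38 V

The load sits in parallel with R_B: R_B‖R_L = (180 × 1060) / (180 + 1060) = 153.9 Ω.
V_out = 46.7 × 153.9 / (820 + 153.9) = 46.7 × 153.9/973.9 = 7.38 V.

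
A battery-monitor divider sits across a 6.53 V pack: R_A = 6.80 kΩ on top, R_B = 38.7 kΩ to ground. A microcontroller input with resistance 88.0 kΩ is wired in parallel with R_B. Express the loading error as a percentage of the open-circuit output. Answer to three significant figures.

The divider's output (Thévenin) resistance is R_A‖R_B = 5.784 kΩ.
Fractional drop under load = R_th/(R_th + R_L) = 5.784 / (5.784 + 88.0) = 0.06167.
So the output falls by 6.17 %.

6.17 %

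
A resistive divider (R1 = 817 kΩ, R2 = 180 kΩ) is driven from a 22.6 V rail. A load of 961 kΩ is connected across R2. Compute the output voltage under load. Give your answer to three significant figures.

The load sits in parallel with R2: R2‖R_L = (180 × 961) / (180 + 961) = 151.6 kΩ.
V_out = 22.6 × 151.6 / (817 + 151.6) = 22.6 × 151.6/968.6 = 3.54 V.

V_out ≈ 3.54 V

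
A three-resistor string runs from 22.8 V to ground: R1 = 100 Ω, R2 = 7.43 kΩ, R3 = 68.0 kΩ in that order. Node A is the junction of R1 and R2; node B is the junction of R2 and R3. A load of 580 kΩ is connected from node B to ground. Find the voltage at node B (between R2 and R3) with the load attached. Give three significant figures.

At node B, R3 is in parallel with the load: R3‖R_L = 60860 Ω.
Below node A the resistance is R2 + (R3‖R_L) = 68290 Ω, so V_A = 22.8 × 68290/68390 = 22.77 V.
Then V_B = V_A × (R3‖R_L)/(R2 + R3‖R_L) = 22.77 × 60860/68290 = 20.3 V.

V ≈ 20.3 V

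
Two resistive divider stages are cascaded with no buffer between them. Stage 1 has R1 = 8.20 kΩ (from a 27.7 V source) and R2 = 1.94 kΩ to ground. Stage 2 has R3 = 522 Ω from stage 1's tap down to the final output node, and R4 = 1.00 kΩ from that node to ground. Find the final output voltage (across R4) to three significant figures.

Stage 2 presents R3+R4 = 1522 Ω as a load on stage 1's tap.
Stage 1's lower leg becomes R2‖(R3+R4) = 852.9 Ω, so V_mid = 27.7 × 852.9/9053 = 2.610 V.
Stage 2 is itself unloaded: V_out = V_mid × R4/(R3+R4) = 2.610 × 1000/1522 = 1.71 V.

V_out ≈ 1.71 V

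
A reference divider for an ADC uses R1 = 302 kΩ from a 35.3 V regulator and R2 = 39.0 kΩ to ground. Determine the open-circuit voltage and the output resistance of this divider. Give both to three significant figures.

V_th = 4.04 V, R_th = 34.5 kΩ

V_th is the open-circuit tap voltage: 35.3 × 39.0/(302 + 39.0) = 4.04 V.
With the supply zeroed, R1 and R2 appear in parallel from the tap: R_th = R1‖R2 = (302 × 39.0)/341.0 = 34.5 kΩ.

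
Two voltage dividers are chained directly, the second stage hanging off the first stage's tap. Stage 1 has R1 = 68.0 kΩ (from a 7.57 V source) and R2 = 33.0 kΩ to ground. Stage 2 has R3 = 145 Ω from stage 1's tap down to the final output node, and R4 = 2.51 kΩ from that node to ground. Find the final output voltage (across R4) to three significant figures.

Stage 2 presents R3+R4 = 2655 Ω as a load on stage 1's tap.
Stage 1's lower leg becomes R2‖(R3+R4) = 2457 Ω, so V_mid = 7.57 × 2457/70460 = 0.2640 V.
Stage 2 is itself unloaded: V_out = V_mid × R4/(R3+R4) = 0.2640 × 2510/2655 = 0.250 V.

V_out ≈ 0.250 V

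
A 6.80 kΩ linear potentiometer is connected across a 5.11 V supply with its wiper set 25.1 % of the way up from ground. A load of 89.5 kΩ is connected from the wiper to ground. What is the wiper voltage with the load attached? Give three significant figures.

The wiper splits the pot into (1−α)R = 5.093 kΩ above and αR = 1.707 kΩ below.
Lower section ‖ load = 1.675 kΩ.
V_wiper = 5.11 × 1.675/(5.093 + 1.675) = 1.26 V.

V ≈ 1.26 V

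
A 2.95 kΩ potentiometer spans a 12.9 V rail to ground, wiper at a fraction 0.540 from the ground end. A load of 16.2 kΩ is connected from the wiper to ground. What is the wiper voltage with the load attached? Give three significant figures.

V ≈ 6.66 V

The wiper splits the pot into (1−α)R = 1.357 kΩ above and αR = 1.593 kΩ below.
Lower section ‖ load = 1.450 kΩ.
V_wiper = 12.9 × 1.450/(1.357 + 1.450) = 6.66 V.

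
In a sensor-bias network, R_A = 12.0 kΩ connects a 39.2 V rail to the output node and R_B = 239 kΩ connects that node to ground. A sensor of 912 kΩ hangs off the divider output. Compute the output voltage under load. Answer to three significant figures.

The load sits in parallel with R_B: R_B‖R_L = (239 × 912) / (239 + 912) = 189.4 kΩ.
V_out = 39.2 × 189.4 / (12.0 + 189.4) = 39.2 × 189.4/201.4 = 36.9 V.

V_out ≈ 36.9 V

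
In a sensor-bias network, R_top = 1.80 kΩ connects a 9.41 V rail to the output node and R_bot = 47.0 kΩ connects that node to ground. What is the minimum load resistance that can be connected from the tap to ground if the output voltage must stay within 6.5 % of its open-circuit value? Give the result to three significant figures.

Output resistance R_th = R_top‖R_bot = (1.80 × 47.0)/48.80 = 1.734 kΩ.
The fractional drop is R_th/(R_th + R_L); requiring this ≤ 0.0650 gives R_L ≥ R_th(1/0.0650 − 1) = 1.734 × 14.38 = 24.9 kΩ.

R_L(min) ≈ 24.9 kΩ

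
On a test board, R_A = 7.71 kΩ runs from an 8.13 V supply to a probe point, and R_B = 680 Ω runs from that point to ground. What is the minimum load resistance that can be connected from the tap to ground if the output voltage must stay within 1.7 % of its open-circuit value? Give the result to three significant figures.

R_L(min) ≈ 36.1 kΩ

Output resistance R_th = R_A‖R_B = (7710 × 680)/8390 = 624.9 Ω.
The fractional drop is R_th/(R_th + R_L); requiring this ≤ 0.0170 gives R_L ≥ R_th(1/0.0170 − 1) = 624.9 × 57.82 = 36.1 kΩ.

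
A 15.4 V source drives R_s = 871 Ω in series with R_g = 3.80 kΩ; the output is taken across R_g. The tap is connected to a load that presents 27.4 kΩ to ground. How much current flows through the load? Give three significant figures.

R_g‖R_L = 3337 Ω; V_out = 15.4 × 3337/4208 = 12.21 V.
I_L = V_out / R_L = 12.21 / 27.4 kΩ = 0.446 mA.

I_L ≈ 0.446 mA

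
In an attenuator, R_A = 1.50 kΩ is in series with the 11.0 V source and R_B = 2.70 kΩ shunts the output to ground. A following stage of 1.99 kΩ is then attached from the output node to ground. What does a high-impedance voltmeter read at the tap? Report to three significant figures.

The load sits in parallel with R_B: R_B‖R_L = (2.70 × 1.99) / (2.70 + 1.99) = 1.146 kΩ.
V_out = 11.0 × 1.146 / (1.50 + 1.146) = 11.0 × 1.146/2.646 = 4.76 V.
(Unloaded it would have been 7.07 V.)

V_out ≈ 4.76 V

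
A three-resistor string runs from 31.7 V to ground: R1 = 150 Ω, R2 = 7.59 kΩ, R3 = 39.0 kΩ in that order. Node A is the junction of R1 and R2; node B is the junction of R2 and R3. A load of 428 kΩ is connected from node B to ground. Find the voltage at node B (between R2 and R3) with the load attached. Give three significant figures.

V ≈ 26.1 V

At node B, R3 is in parallel with the load: R3‖R_L = 35740 Ω.
Below node A the resistance is R2 + (R3‖R_L) = 43330 Ω, so V_A = 31.7 × 43330/43480 = 31.59 V.
Then V_B = V_A × (R3‖R_L)/(R2 + R3‖R_L) = 31.59 × 35740/43330 = 26.1 V.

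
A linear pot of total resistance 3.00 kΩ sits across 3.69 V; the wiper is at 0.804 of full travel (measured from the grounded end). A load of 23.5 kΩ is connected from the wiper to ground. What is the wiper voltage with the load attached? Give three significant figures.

V ≈ 2.91 V

The wiper splits the pot into (1−α)R = 588.0 Ω above and αR = 2412 Ω below.
Lower section ‖ load = 2187 Ω.
V_wiper = 3.69 × 2187/(588.0 + 2187) = 2.91 V.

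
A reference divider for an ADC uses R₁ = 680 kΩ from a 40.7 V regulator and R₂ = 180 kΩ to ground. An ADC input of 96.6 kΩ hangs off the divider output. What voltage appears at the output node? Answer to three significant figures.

V_out ≈ 3.44 V

The load sits in parallel with R₂: R₂‖R_L = (180 × 96.6) / (180 + 96.6) = 62.86 kΩ.
V_out = 40.7 × 62.86 / (680 + 62.86) = 40.7 × 62.86/742.9 = 3.44 V.
(Unloaded it would have been 8.52 V.)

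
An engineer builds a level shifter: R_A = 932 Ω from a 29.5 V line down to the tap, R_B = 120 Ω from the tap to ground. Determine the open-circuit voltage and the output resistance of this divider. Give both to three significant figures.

V_th = 3.37 V, R_th = 106 Ω

V_th is the open-circuit tap voltage: 29.5 × 120/(932 + 120) = 3.37 V.
With the supply zeroed, R_A and R_B appear in parallel from the tap: R_th = R_A‖R_B = (932 × 120)/1052 = 106 Ω.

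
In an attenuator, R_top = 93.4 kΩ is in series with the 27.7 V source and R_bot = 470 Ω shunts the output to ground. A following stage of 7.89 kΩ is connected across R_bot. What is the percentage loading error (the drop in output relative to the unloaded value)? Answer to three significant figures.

5.60 %

The divider's output (Thévenin) resistance is R_top‖R_bot = 467.6 Ω.
Fractional drop under load = R_th/(R_th + R_L) = 467.6 / (467.6 + 7890) = 0.05595.
So the output falls by 5.60 %.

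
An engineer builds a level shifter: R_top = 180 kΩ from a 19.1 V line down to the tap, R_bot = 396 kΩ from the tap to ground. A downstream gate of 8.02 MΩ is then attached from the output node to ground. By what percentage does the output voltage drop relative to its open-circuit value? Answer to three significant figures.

The divider's output (Thévenin) resistance is R_top‖R_bot = 123.8 kΩ.
Fractional drop under load = R_th/(R_th + R_L) = 123.8 / (123.8 + 8020) = 0.01520.
So the output falls by 1.52 %.

1.52 %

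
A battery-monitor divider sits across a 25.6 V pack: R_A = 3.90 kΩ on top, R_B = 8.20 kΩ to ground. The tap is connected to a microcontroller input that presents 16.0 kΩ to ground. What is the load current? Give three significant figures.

R_B‖R_L = 5.421 kΩ; V_out = 25.6 × 5.421/9.321 = 14.89 V.
I_L = V_out / R_L = 14.89 / 16.0 kΩ = 0.931 mA.

I_L ≈ 0.931 mA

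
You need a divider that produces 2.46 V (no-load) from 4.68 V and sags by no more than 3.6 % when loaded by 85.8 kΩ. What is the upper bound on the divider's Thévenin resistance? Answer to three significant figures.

R_th ≤ 3.20 kΩ

Loading drop = R_th/(R_th + R_L) ≤ 0.0360, so R_th ≤ R_L · ε/(1−ε) = 85.8 kΩ × 0.0360/0.9640 = 3.20 kΩ.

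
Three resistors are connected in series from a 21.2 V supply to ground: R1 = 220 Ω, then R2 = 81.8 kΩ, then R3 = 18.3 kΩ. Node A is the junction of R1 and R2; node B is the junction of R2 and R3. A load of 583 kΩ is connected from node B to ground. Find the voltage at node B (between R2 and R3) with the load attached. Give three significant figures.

At node B, R3 is in parallel with the load: R3‖R_L = 17740 Ω.
Below node A the resistance is R2 + (R3‖R_L) = 99540 Ω, so V_A = 21.2 × 99540/99760 = 21.15 V.
Then V_B = V_A × (R3‖R_L)/(R2 + R3‖R_L) = 21.15 × 17740/99540 = 3.77 V.

V ≈ 3.77 V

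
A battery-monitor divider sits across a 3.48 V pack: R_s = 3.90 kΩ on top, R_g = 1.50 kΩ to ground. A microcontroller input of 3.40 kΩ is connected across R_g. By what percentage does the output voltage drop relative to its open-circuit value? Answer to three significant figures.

24.2 %

Unloaded V = 3.48 × 1.50/5.400 = 0.9667 V.
Loaded: R_g‖R_L = 1.041 kΩ, giving V = 3.48 × 1.041/4.941 = 0.7331 V.
Drop = (0.9667 − 0.7331) / 0.9667 = 24.2 %.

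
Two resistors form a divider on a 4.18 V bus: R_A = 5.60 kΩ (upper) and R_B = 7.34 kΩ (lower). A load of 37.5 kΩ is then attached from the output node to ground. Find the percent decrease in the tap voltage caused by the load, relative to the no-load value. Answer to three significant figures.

The divider's output (Thévenin) resistance is R_A‖R_B = 3.177 kΩ.
Fractional drop under load = R_th/(R_th + R_L) = 3.177 / (3.177 + 37.5) = 0.07809.
So the output falls by 7.81 %.

7.81 %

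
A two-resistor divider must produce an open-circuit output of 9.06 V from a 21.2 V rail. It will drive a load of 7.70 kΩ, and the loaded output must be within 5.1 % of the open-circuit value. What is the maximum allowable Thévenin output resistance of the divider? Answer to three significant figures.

R_th ≤ 414 Ω

Loading drop = R_th/(R_th + R_L) ≤ 0.0510, so R_th ≤ R_L · ε/(1−ε) = 7.70 kΩ × 0.0510/0.9490 = 414 Ω.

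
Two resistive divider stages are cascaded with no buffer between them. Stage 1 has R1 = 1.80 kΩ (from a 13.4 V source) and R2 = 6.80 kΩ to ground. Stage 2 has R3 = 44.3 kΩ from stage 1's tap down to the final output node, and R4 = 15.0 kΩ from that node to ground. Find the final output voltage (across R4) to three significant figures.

Stage 2 presents R3+R4 = 59.30 kΩ as a load on stage 1's tap.
Stage 1's lower leg becomes R2‖(R3+R4) = 6.100 kΩ, so V_mid = 13.4 × 6.100/7.900 = 10.35 V.
Stage 2 is itself unloaded: V_out = V_mid × R4/(R3+R4) = 10.35 × 15.0/59.30 = 2.62 V.

V_out ≈ 2.62 V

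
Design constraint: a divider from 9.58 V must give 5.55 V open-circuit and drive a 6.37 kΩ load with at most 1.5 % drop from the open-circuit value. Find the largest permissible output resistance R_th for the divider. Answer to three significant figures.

Loading drop = R_th/(R_th + R_L) ≤ 0.0150, so R_th ≤ R_L · ε/(1−ε) = 6.37 kΩ × 0.0150/0.9850 = 97.0 Ω.
(Any R1, R2 with R2/(R1+R2) = 0.579 and R1‖R2 ≤ 97.0 Ω will meet the spec.)

R_th ≤ 97.0 Ω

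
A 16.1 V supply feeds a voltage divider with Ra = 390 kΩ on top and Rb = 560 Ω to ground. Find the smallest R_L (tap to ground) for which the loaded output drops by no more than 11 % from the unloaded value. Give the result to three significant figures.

R_L(min) ≈ 4.52 kΩ

Output resistance R_th = Ra‖Rb = (390000 × 560)/390600 = 559.2 Ω.
The fractional drop is R_th/(R_th + R_L); requiring this ≤ 0.110 gives R_L ≥ R_th(1/0.110 − 1) = 559.2 × 8.091 = 4.52 kΩ.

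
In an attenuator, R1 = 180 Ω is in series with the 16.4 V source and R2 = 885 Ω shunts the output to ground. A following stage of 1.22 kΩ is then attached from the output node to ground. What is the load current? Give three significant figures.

R2‖R_L = 512.9 Ω; V_out = 16.4 × 512.9/692.9 = 12.14 V.
I_L = V_out / R_L = 12.14 / 1.22 kΩ = 9.95 mA.

I_L ≈ 9.95 mA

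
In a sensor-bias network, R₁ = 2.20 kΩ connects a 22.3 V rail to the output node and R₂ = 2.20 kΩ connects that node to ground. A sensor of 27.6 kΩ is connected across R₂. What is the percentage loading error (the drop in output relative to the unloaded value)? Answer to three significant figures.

3.83 %

The divider's output (Thévenin) resistance is R₁‖R₂ = 1.100 kΩ.
Fractional drop under load = R_th/(R_th + R_L) = 1.100 / (1.100 + 27.6) = 0.03833.
So the output falls by 3.83 %.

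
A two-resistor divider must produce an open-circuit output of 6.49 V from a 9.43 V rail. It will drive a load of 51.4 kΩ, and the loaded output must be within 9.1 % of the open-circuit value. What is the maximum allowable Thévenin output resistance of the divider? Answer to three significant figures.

R_th ≤ 5.15 kΩ

Loading drop = R_th/(R_th + R_L) ≤ 0.0910, so R_th ≤ R_L · ε/(1−ε) = 51.4 kΩ × 0.0910/0.9090 = 5.15 kΩ.
(Any R1, R2 with R2/(R1+R2) = 0.688 and R1‖R2 ≤ 5.15 kΩ will meet the spec.)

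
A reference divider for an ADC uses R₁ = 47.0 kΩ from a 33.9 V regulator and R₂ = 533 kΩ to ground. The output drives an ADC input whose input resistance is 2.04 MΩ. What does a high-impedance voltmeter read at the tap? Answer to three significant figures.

V_out ≈ 30.5 V

The load sits in parallel with R₂: R₂‖R_L = (533 × 2040) / (533 + 2040) = 422.6 kΩ.
V_out = 33.9 × 422.6 / (47.0 + 422.6) = 33.9 × 422.6/469.6 = 30.5 V.
(Unloaded it would have been 31.2 V.)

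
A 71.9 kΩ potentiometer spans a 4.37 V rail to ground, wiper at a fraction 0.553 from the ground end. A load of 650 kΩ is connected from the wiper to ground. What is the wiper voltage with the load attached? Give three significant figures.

V ≈ 2.35 V

The wiper splits the pot into (1−α)R = 32.14 kΩ above and αR = 39.76 kΩ below.
Lower section ‖ load = 37.47 kΩ.
V_wiper = 4.37 × 37.47/(32.14 + 37.47) = 2.35 V.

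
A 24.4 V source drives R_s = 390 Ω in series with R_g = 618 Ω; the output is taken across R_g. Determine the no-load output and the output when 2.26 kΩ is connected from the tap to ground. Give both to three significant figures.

Unloaded: 15.0 V; loaded: 13.5 V

Open-circuit: V = 24.4 × 618/(390 + 618) = 15.0 V.
With the load, R_g becomes R_g‖R_L = 485.3 Ω, so V = 24.4 × 485.3/875.3 = 13.5 V.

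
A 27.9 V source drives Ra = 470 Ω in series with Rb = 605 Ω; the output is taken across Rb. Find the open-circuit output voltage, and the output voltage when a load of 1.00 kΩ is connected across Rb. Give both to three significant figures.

Unloaded: 15.7 V; loaded: 12.4 V

Open-circuit: V = 27.9 × 605/(470 + 605) = 15.7 V.
With the load, Rb becomes Rb‖R_L = 376.9 Ω, so V = 27.9 × 376.9/846.9 = 12.4 V.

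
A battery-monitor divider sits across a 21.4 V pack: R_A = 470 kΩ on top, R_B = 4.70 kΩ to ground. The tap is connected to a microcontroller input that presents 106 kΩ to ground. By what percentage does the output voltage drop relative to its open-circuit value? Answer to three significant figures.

4.21 %

The divider's output (Thévenin) resistance is R_A‖R_B = 4.653 kΩ.
Fractional drop under load = R_th/(R_th + R_L) = 4.653 / (4.653 + 106) = 0.04205.
So the output falls by 4.21 %.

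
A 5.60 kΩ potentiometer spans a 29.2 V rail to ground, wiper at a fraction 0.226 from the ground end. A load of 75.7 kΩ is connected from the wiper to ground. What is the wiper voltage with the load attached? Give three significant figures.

The wiper splits the pot into (1−α)R = 4.334 kΩ above and αR = 1.266 kΩ below.
Lower section ‖ load = 1.245 kΩ.
V_wiper = 29.2 × 1.245/(4.334 + 1.245) = 6.51 V.

V ≈ 6.51 V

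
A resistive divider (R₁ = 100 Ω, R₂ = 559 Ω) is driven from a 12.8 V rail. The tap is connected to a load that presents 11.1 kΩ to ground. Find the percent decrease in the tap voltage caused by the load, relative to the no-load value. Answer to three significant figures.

0.758 %

The divider's output (Thévenin) resistance is R₁‖R₂ = 84.83 Ω.
Fractional drop under load = R_th/(R_th + R_L) = 84.83 / (84.83 + 11100) = 0.007584.
So the output falls by 0.758 %.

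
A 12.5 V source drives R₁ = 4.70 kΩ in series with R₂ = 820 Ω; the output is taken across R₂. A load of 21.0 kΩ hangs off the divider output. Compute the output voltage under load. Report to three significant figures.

V_out ≈ 1.80 V

The load sits in parallel with R₂: R₂‖R_L = (820 × 21000) / (820 + 21000) = 789.2 Ω.
V_out = 12.5 × 789.2 / (4700 + 789.2) = 12.5 × 789.2/5489 = 1.80 V.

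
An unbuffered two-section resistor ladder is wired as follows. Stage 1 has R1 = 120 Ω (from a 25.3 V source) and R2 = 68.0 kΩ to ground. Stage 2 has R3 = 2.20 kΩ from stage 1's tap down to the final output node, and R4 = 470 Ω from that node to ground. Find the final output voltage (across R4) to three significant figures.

V_out ≈ 4.25 V

Stage 2 presents R3+R4 = 2670 Ω as a load on stage 1's tap.
Stage 1's lower leg becomes R2‖(R3+R4) = 2569 Ω, so V_mid = 25.3 × 2569/2689 = 24.17 V.
Stage 2 is itself unloaded: V_out = V_mid × R4/(R3+R4) = 24.17 × 470/2670 = 4.25 V.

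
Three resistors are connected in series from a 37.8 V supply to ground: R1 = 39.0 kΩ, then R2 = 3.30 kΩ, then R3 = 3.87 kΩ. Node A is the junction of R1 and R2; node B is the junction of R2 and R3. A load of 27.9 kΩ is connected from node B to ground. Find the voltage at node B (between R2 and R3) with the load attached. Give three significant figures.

V ≈ 2.81 V

At node B, R3 is in parallel with the load: R3‖R_L = 3.399 kΩ.
Below node A the resistance is R2 + (R3‖R_L) = 6.699 kΩ, so V_A = 37.8 × 6.699/45.70 = 5.541 V.
Then V_B = V_A × (R3‖R_L)/(R2 + R3‖R_L) = 5.541 × 3.399/6.699 = 2.81 V.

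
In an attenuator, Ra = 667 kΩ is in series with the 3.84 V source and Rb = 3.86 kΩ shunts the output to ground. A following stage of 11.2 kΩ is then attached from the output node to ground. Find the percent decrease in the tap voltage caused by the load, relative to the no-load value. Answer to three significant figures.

25.5 %

The divider's output (Thévenin) resistance is Ra‖Rb = 3.838 kΩ.
Fractional drop under load = R_th/(R_th + R_L) = 3.838 / (3.838 + 11.2) = 0.2552.
So the output falls by 25.5 %.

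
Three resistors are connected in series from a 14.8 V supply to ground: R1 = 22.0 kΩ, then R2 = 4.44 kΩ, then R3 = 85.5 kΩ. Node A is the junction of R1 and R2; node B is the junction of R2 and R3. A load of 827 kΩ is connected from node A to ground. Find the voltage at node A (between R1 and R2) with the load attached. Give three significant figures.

Below node A the series string R2+R3 = 89.94 kΩ sits in parallel with the 827 kΩ load: 81.12 kΩ.
V_A = 14.8 × 81.12/(22.0 + 81.12) = 11.6 V.

V ≈ 11.6 V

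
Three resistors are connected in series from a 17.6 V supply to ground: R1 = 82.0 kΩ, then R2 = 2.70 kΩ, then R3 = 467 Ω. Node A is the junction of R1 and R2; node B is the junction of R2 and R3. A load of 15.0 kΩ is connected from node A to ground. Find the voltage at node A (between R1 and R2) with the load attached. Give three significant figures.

Below node A the series string R2+R3 = 3167 Ω sits in parallel with the 15000 Ω load: 2615 Ω.
V_A = 17.6 × 2615/(82000 + 2615) = 0.544 V.

V ≈ 0.544 V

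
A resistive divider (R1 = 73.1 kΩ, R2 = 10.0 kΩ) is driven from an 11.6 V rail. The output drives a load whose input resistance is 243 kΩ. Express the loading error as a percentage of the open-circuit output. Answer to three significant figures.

The divider's output (Thévenin) resistance is R1‖R2 = 8.797 kΩ.
Fractional drop under load = R_th/(R_th + R_L) = 8.797 / (8.797 + 243) = 0.03494.
So the output falls by 3.49 %.

3.49 %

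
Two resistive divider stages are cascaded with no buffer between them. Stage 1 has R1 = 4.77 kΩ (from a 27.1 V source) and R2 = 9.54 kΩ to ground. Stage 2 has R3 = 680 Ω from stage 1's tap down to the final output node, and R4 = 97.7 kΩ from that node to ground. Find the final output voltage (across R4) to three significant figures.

V_out ≈ 17.4 V

Stage 2 presents R3+R4 = 98380 Ω as a load on stage 1's tap.
Stage 1's lower leg becomes R2‖(R3+R4) = 8697 Ω, so V_mid = 27.1 × 8697/13470 = 17.50 V.
Stage 2 is itself unloaded: V_out = V_mid × R4/(R3+R4) = 17.50 × 97700/98380 = 17.4 V.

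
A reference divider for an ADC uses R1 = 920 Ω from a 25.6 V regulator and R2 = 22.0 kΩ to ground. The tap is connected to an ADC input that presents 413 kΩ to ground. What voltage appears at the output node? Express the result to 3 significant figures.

V_out ≈ 24.5 V

The load sits in parallel with R2: R2‖R_L = (22000 × 413000) / (22000 + 413000) = 20890 Ω.
V_out = 25.6 × 20890 / (920 + 20890) = 25.6 × 20890/21810 = 24.5 V.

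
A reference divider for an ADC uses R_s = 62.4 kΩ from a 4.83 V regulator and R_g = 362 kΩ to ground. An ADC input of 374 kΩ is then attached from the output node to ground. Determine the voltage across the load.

The load sits in parallel with R_g: R_g‖R_L = (362 × 374) / (362 + 374) = 184.0 kΩ.
V_out = 4.83 × 184.0 / (62.4 + 184.0) = 4.83 × 184.0/246.4 = 3.61 V.
(Unloaded it would have been 4.12 V.)

V_out ≈ 3.61 V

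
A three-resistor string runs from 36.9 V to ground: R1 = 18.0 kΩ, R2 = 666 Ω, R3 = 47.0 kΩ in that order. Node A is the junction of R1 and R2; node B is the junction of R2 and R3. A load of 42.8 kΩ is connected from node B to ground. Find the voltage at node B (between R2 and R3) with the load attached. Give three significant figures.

V ≈ 20.1 V

At node B, R3 is in parallel with the load: R3‖R_L = 22400 Ω.
Below node A the resistance is R2 + (R3‖R_L) = 23070 Ω, so V_A = 36.9 × 23070/41070 = 20.73 V.
Then V_B = V_A × (R3‖R_L)/(R2 + R3‖R_L) = 20.73 × 22400/23070 = 20.1 V.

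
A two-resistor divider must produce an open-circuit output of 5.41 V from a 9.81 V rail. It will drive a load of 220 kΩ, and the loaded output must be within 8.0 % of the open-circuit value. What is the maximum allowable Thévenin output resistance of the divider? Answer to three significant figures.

R_th ≤ 19.1 kΩ

Loading drop = R_th/(R_th + R_L) ≤ 0.0800, so R_th ≤ R_L · ε/(1−ε) = 220 kΩ × 0.0800/0.9200 = 19.1 kΩ.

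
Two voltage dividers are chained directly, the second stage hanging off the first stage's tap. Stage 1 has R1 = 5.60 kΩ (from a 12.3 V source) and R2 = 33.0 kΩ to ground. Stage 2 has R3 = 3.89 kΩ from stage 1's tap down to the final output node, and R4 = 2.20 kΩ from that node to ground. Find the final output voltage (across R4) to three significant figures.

V_out ≈ 2.13 V

Stage 2 presents R3+R4 = 6.090 kΩ as a load on stage 1's tap.
Stage 1's lower leg becomes R2‖(R3+R4) = 5.141 kΩ, so V_mid = 12.3 × 5.141/10.74 = 5.887 V.
Stage 2 is itself unloaded: V_out = V_mid × R4/(R3+R4) = 5.887 × 2.20/6.090 = 2.13 V.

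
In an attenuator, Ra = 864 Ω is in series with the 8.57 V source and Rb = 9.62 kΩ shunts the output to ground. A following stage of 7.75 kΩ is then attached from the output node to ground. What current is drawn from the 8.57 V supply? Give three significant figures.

I ≈ 1.66 mA

Rb‖R_L = 4292 Ω, so the source sees Ra + Rb‖R_L = 5156 Ω.
I = 8.57 V / 5156 Ω = 1.66 mA.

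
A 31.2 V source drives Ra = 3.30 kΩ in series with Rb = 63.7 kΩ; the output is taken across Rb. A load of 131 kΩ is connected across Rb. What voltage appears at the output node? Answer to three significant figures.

V_out ≈ 29.0 V

The load sits in parallel with Rb: Rb‖R_L = (63.7 × 131) / (63.7 + 131) = 42.86 kΩ.
V_out = 31.2 × 42.86 / (3.30 + 42.86) = 31.2 × 42.86/46.16 = 29.0 V.
(Unloaded it would have been 29.7 V.)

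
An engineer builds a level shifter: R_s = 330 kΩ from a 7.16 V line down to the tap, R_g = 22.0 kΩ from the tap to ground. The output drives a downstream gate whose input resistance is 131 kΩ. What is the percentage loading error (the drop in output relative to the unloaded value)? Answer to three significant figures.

Unloaded V = 7.16 × 22.0/352.0 = 0.44750 V.
Loaded: R_g‖R_L = 18.84 kΩ, giving V = 7.16 × 18.84/348.8 = 0.38663 V.
Drop = (0.44750 − 0.38663) / 0.44750 = 13.6 %.

13.6 %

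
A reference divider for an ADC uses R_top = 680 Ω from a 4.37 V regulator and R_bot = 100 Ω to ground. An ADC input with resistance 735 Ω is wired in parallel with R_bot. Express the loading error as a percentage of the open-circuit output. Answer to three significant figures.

The divider's output (Thévenin) resistance is R_top‖R_bot = 87.18 Ω.
Fractional drop under load = R_th/(R_th + R_L) = 87.18 / (87.18 + 735) = 0.1060.
So the output falls by 10.6 %.

10.6 %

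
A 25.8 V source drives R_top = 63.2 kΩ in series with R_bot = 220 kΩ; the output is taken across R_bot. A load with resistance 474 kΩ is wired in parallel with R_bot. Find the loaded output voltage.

V_out ≈ 18.2 V

The load sits in parallel with R_bot: R_bot‖R_L = (220 × 474) / (220 + 474) = 150.3 kΩ.
V_out = 25.8 × 150.3 / (63.2 + 150.3) = 25.8 × 150.3/213.5 = 18.2 V.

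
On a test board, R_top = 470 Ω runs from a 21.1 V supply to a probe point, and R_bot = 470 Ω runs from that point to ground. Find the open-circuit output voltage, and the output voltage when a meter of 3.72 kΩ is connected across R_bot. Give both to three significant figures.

Unloaded: 10.6 V; loaded: 9.92 V

Open-circuit: V = 21.1 × 470/(470 + 470) = 10.6 V.
With the load, R_bot becomes R_bot‖R_L = 417.3 Ω, so V = 21.1 × 417.3/887.3 = 9.92 V.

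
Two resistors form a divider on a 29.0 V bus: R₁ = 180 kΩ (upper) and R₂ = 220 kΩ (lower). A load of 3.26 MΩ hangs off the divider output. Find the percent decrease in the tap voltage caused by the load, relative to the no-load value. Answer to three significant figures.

The divider's output (Thévenin) resistance is R₁‖R₂ = 99.00 kΩ.
Fractional drop under load = R_th/(R_th + R_L) = 99.00 / (99.00 + 3260) = 0.02947.
So the output falls by 2.95 %.

2.95 %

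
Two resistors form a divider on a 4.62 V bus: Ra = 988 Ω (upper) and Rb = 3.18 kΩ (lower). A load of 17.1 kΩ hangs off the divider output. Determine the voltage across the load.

V_out ≈ 3.38 V

The load sits in parallel with Rb: Rb‖R_L = (3180 × 17100) / (3180 + 17100) = 2681 Ω.
V_out = 4.62 × 2681 / (988 + 2681) = 4.62 × 2681/3669 = 3.38 V.
(Unloaded it would have been 3.52 V.)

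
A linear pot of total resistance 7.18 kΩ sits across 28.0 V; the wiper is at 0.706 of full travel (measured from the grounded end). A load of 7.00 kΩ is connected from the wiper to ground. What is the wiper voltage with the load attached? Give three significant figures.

V ≈ 16.3 V

The wiper splits the pot into (1−α)R = 2.111 kΩ above and αR = 5.069 kΩ below.
Lower section ‖ load = 2.940 kΩ.
V_wiper = 28.0 × 2.940/(2.111 + 2.940) = 16.3 V.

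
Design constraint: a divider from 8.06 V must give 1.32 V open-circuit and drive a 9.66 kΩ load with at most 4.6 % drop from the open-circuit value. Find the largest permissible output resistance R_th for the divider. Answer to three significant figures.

Loading drop = R_th/(R_th + R_L) ≤ 0.0460, so R_th ≤ R_L · ε/(1−ε) = 9.66 kΩ × 0.0460/0.9540 = 466 Ω.
(Any R1, R2 with R2/(R1+R2) = 0.164 and R1‖R2 ≤ 466 Ω will meet the spec.)

R_th ≤ 466 Ω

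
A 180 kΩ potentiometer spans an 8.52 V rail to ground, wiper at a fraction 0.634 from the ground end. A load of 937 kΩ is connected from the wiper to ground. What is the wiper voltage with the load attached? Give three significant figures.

The wiper splits the pot into (1−α)R = 65.88 kΩ above and αR = 114.1 kΩ below.
Lower section ‖ load = 101.7 kΩ.
V_wiper = 8.52 × 101.7/(65.88 + 101.7) = 5.17 V.

V ≈ 5.17 V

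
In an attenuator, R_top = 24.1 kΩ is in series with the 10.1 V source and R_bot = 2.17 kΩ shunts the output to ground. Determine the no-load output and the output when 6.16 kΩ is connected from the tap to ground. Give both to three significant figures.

Unloaded: 0.834 V; loaded: 0.631 V

Open-circuit: V = 10.1 × 2.17/(24.1 + 2.17) = 0.834 V.
With the load, R_bot becomes R_bot‖R_L = 1.605 kΩ, so V = 10.1 × 1.605/25.70 = 0.631 V.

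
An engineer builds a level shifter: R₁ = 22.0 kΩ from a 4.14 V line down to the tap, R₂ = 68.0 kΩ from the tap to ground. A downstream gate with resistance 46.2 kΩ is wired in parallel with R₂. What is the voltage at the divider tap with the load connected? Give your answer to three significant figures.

The load sits in parallel with R₂: R₂‖R_L = (68.0 × 46.2) / (68.0 + 46.2) = 27.51 kΩ.
V_out = 4.14 × 27.51 / (22.0 + 27.51) = 4.14 × 27.51/49.51 = 2.30 V.

V_out ≈ 2.30 V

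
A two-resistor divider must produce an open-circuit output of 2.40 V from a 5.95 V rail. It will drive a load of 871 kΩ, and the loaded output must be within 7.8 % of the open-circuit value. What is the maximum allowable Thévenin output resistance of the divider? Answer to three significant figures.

Loading drop = R_th/(R_th + R_L) ≤ 0.0780, so R_th ≤ R_L · ε/(1−ε) = 871 kΩ × 0.0780/0.9220 = 73.7 kΩ.

R_th ≤ 73.7 kΩ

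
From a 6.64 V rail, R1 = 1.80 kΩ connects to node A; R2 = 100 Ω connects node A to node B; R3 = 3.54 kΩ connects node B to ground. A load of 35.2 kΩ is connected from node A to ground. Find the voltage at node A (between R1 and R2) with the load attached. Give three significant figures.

V ≈ 4.30 V

Below node A the series string R2+R3 = 3640 Ω sits in parallel with the 35200 Ω load: 3299 Ω.
V_A = 6.64 × 3299/(1800 + 3299) = 4.30 V.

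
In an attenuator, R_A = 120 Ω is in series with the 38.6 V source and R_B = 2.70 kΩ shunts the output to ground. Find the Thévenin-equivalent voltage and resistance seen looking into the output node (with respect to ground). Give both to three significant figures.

V_th is the open-circuit tap voltage: 38.6 × 2700/(120 + 2700) = 37.0 V.
With the supply zeroed, R_A and R_B appear in parallel from the tap: R_th = R_A‖R_B = (120 × 2700)/2820 = 115 Ω.

V_th = 37.0 V, R_th = 115 Ω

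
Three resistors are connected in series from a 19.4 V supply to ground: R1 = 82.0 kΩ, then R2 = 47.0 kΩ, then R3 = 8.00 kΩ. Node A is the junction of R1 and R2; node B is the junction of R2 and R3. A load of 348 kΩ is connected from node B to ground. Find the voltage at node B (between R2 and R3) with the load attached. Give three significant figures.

At node B, R3 is in parallel with the load: R3‖R_L = 7.820 kΩ.
Below node A the resistance is R2 + (R3‖R_L) = 54.82 kΩ, so V_A = 19.4 × 54.82/136.8 = 7.773 V.
Then V_B = V_A × (R3‖R_L)/(R2 + R3‖R_L) = 7.773 × 7.820/54.82 = 1.11 V.

V ≈ 1.11 V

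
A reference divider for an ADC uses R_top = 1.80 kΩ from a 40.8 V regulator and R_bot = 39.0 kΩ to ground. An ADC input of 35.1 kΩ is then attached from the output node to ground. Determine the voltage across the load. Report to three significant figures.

V_out ≈ 37.2 V

The load sits in parallel with R_bot: R_bot‖R_L = (39.0 × 35.1) / (39.0 + 35.1) = 18.47 kΩ.
V_out = 40.8 × 18.47 / (1.80 + 18.47) = 40.8 × 18.47/20.27 = 37.2 V.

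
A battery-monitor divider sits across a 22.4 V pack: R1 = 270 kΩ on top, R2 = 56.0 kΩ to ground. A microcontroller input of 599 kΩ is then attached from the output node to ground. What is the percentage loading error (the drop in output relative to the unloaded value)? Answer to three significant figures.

7.19 %

The divider's output (Thévenin) resistance is R1‖R2 = 46.38 kΩ.
Fractional drop under load = R_th/(R_th + R_L) = 46.38 / (46.38 + 599) = 0.07187.
So the output falls by 7.19 %.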